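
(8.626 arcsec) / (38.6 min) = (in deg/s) 1.035e-06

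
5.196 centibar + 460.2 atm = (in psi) 6764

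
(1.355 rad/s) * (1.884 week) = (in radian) 1.544e+06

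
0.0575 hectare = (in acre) 0.1421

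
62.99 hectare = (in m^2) 6.299e+05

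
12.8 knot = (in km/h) 23.71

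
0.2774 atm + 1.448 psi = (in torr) 285.7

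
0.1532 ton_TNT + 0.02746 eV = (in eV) 4.001e+27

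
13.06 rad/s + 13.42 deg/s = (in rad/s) 13.29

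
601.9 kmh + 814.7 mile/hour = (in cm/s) 5.314e+04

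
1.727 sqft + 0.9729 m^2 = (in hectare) 0.0001133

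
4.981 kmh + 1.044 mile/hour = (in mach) 0.005434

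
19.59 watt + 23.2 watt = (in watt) 42.79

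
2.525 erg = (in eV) 1.576e+12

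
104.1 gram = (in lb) 0.2295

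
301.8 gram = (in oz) 10.65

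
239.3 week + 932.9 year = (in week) 4.888e+04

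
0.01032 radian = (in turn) 0.001642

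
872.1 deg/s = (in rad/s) 15.22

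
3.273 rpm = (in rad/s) 0.3427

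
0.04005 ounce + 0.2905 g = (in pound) 0.003144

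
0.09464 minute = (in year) 1.801e-07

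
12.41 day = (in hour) 297.8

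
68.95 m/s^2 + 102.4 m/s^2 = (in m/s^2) 171.4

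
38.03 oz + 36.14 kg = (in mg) 3.722e+07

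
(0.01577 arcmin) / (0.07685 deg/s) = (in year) 1.085e-10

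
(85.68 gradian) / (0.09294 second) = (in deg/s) 829.7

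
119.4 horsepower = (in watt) 8.904e+04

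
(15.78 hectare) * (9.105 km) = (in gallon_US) 3.796e+11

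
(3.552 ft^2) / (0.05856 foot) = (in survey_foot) 60.66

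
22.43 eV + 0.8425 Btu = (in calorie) 212.4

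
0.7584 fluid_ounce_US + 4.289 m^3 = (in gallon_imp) 943.5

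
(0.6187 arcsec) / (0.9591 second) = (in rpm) 2.986e-05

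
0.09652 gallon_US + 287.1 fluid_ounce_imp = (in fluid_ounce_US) 288.2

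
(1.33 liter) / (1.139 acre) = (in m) 2.885e-07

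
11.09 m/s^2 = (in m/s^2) 11.09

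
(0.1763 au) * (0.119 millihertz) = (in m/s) 3.139e+06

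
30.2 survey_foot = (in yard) 10.07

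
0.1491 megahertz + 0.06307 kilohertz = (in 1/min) 8.95e+06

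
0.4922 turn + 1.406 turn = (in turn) 1.898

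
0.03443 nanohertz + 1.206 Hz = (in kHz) 0.001206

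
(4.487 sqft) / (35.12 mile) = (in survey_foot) 2.42e-05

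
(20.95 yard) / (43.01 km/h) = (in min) 0.02672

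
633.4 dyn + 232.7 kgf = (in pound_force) 513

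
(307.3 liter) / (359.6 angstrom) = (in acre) 2112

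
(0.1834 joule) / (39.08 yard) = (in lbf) 0.001154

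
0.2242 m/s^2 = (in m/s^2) 0.2242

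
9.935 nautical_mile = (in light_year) 1.945e-12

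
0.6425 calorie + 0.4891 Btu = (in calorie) 124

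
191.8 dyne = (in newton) 0.001918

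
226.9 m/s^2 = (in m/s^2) 226.9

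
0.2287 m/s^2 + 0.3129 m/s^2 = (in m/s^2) 0.5416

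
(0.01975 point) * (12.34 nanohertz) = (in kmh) 3.095e-13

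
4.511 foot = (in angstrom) 1.375e+10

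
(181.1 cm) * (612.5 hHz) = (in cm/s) 1.109e+07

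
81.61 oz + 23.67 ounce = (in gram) 2985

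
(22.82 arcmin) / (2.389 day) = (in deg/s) 1.843e-06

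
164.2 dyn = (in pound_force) 0.0003691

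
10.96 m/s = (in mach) 0.03219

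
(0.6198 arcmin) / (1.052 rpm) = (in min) 2.728e-05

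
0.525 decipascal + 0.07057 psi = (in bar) 0.004866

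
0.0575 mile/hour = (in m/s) 0.0257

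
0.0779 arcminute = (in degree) 0.001298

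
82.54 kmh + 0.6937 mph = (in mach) 0.06825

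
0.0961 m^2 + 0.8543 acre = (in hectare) 0.3457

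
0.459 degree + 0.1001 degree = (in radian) 0.009758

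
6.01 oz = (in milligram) 1.704e+05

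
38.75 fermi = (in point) 1.098e-10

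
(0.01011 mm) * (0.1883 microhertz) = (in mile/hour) 4.258e-12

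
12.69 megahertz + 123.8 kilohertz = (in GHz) 0.01281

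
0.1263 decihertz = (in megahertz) 1.263e-08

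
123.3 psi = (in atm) 8.39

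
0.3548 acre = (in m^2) 1436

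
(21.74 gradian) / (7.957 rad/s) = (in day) 4.967e-07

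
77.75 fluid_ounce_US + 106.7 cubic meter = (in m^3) 106.7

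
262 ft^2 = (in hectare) 0.002434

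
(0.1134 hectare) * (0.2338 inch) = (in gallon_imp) 1481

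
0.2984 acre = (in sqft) 1.3e+04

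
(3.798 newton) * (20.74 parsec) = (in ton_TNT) 5.809e+08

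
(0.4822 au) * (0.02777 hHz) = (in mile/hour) 4.481e+11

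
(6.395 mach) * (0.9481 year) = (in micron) 6.511e+16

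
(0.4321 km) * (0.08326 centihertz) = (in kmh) 1.295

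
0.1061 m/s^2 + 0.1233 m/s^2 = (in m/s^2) 0.2294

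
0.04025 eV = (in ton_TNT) 1.541e-30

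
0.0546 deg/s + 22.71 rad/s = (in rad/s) 22.71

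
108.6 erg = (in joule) 1.086e-05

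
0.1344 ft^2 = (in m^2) 0.01249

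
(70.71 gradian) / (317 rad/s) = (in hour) 9.733e-07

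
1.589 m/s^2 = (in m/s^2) 1.589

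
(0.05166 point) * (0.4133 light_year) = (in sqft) 7.67e+11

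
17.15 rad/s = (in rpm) 163.8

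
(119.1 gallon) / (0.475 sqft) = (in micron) 1.022e+07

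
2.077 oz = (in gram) 58.88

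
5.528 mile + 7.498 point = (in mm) 8.896e+06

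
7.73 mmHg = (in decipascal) 1.031e+04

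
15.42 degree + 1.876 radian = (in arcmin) 7374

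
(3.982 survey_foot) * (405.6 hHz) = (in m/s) 4.923e+04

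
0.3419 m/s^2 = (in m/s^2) 0.3419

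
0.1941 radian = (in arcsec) 4.004e+04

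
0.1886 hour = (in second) 679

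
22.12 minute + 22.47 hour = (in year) 0.002607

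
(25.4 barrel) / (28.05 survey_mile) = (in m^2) 8.946e-05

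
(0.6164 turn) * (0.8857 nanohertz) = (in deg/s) 1.965e-07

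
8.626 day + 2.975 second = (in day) 8.626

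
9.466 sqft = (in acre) 0.0002173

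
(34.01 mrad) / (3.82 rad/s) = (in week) 1.472e-08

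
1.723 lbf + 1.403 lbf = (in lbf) 3.126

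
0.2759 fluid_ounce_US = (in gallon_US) 0.002155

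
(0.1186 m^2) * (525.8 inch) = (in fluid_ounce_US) 5.356e+04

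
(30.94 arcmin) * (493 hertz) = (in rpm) 42.37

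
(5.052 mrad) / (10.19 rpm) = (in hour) 1.315e-06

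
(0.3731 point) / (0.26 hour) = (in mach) 4.13e-10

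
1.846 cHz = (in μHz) 1.846e+04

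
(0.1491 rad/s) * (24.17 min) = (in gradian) 1.377e+04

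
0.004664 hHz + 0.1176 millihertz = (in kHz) 0.0004665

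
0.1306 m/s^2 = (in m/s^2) 0.1306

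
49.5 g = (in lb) 0.1091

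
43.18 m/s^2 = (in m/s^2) 43.18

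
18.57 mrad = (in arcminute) 63.84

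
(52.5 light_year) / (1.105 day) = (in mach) 1.528e+10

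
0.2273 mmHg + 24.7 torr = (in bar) 0.03323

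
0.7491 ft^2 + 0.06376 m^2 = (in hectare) 1.334e-05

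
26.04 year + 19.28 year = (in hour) 3.97e+05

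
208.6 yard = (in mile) 0.1185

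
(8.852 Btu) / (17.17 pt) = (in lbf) 3.466e+05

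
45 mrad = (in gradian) 2.865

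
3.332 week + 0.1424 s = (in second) 2.015e+06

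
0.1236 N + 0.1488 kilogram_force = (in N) 1.583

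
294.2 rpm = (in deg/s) 1765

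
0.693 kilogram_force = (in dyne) 6.796e+05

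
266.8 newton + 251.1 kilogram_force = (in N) 2729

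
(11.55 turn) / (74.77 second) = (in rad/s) 0.9706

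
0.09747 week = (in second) 5.895e+04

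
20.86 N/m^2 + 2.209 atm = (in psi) 32.47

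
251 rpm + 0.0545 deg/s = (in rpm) 251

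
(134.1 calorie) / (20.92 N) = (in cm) 2682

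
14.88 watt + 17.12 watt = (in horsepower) 0.04291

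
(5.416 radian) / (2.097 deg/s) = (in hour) 0.04111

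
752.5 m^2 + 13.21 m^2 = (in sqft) 8242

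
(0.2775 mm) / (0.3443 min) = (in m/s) 1.343e-05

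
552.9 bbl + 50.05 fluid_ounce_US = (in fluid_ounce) 2.972e+06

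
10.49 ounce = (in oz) 10.49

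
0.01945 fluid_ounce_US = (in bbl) 3.618e-06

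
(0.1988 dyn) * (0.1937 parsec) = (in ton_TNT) 2.84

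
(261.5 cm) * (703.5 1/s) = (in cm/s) 1.84e+05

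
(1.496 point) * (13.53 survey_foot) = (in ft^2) 0.02343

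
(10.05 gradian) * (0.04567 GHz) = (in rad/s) 7.21e+06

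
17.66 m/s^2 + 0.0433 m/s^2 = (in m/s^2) 17.7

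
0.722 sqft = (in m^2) 0.06708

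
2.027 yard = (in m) 1.853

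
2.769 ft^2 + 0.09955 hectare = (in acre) 0.2461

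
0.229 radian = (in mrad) 229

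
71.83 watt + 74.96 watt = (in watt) 146.8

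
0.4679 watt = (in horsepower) 0.0006275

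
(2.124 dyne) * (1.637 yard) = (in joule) 3.179e-05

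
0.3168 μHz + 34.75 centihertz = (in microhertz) 3.475e+05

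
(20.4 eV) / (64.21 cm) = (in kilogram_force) 5.191e-19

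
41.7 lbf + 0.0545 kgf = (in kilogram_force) 18.97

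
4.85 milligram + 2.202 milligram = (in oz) 0.0002488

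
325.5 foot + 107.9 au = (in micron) 1.614e+19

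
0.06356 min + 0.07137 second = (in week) 6.424e-06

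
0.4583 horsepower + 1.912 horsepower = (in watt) 1768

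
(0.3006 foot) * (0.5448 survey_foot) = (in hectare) 1.521e-06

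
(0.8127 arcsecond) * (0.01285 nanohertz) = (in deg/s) 2.901e-15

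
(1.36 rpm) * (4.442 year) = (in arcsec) 4.115e+12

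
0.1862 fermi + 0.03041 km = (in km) 0.03041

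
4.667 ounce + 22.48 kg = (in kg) 22.61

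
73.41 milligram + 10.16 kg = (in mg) 1.016e+07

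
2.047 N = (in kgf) 0.2087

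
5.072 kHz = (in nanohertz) 5.072e+12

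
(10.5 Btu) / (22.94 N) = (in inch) 1.901e+04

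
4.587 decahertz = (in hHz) 0.4587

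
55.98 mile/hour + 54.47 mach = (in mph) 4.154e+04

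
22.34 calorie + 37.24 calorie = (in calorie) 59.58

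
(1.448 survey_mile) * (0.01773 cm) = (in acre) 0.0001021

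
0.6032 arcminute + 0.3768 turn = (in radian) 2.368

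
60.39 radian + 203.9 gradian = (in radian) 63.59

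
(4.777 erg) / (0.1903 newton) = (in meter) 2.51e-06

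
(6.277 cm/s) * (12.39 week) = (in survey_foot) 1.543e+06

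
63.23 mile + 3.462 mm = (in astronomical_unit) 6.802e-07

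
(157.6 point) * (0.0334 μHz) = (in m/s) 1.857e-09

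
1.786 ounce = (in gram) 50.63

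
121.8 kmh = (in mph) 75.68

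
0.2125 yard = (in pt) 550.8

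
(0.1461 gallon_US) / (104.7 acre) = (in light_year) 1.38e-25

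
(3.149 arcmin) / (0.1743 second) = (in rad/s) 0.005255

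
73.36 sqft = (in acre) 0.001684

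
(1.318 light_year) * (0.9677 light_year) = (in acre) 2.821e+28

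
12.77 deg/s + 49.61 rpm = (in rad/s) 5.418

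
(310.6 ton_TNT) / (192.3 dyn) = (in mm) 6.758e+17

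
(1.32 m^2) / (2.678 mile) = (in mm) 0.3063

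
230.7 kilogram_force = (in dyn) 2.262e+08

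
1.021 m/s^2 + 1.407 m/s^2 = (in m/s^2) 2.428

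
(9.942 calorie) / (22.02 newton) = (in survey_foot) 6.198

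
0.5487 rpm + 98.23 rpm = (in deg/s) 592.7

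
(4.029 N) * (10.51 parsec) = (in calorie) 3.123e+17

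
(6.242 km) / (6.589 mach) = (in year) 8.822e-08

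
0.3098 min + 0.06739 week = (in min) 679.6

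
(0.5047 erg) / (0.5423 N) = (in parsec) 3.016e-24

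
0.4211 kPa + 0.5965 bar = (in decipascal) 6.007e+05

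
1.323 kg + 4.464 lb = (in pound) 7.381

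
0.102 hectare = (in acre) 0.252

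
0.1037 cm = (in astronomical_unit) 6.932e-15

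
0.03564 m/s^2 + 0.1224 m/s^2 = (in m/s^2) 0.158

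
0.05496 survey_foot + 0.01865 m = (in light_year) 3.742e-18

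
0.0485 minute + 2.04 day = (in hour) 48.96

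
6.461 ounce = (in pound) 0.4038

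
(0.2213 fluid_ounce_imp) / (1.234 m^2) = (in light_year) 5.386e-22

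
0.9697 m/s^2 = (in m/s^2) 0.9697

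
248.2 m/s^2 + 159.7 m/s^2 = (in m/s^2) 407.9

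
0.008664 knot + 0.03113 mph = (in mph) 0.0411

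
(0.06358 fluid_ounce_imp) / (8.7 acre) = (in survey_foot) 1.683e-10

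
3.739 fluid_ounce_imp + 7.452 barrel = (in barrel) 7.453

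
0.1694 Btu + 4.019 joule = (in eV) 1.141e+21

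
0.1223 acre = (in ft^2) 5327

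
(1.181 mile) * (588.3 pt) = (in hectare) 0.03945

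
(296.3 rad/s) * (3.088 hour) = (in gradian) 2.097e+08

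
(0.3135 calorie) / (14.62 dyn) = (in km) 8.972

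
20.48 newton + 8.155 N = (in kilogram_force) 2.92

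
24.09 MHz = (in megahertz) 24.09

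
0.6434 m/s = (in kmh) 2.316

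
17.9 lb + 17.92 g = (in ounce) 287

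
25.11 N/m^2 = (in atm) 0.0002478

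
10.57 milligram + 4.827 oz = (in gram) 136.9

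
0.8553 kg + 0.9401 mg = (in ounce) 30.17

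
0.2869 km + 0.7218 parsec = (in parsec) 0.7218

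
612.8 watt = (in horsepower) 0.8218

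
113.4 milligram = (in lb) 0.00025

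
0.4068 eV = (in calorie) 1.558e-20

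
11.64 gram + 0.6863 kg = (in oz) 24.62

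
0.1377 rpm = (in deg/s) 0.8262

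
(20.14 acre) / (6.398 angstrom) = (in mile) 7.916e+10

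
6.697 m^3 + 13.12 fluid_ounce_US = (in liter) 6697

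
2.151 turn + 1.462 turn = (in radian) 22.7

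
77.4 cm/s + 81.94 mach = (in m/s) 2.79e+04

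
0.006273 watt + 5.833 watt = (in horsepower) 0.007831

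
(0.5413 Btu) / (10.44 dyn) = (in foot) 1.795e+07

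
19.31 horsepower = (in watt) 1.44e+04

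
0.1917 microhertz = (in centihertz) 1.917e-05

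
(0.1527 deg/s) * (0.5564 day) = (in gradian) 8156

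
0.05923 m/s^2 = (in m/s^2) 0.05923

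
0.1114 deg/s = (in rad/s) 0.001944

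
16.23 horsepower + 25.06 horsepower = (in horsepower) 41.29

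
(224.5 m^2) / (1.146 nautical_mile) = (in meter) 0.1058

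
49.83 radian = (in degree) 2855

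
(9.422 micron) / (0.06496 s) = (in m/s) 0.000145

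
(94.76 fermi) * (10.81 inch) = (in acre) 6.429e-18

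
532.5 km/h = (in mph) 330.9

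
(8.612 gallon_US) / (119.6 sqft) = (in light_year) 3.101e-19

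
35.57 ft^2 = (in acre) 0.0008166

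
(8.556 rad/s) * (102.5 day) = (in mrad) 7.577e+10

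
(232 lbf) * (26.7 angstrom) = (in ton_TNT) 6.586e-16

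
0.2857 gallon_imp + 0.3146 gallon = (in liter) 2.49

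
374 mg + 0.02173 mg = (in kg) 0.000374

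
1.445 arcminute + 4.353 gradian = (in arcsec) 1.419e+04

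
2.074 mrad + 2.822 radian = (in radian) 2.824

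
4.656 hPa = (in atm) 0.004595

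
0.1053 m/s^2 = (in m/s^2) 0.1053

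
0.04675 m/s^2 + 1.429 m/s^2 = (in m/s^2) 1.476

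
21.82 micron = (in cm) 0.002182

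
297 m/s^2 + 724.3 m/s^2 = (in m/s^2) 1021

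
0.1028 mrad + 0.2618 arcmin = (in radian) 0.000179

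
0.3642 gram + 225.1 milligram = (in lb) 0.001299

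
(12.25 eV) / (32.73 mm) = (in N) 5.997e-17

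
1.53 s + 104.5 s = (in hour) 0.02945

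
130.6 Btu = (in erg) 1.378e+12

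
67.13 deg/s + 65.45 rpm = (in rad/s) 8.026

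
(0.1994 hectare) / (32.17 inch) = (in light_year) 2.579e-13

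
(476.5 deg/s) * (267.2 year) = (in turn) 1.115e+10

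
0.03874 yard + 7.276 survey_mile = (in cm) 1.171e+06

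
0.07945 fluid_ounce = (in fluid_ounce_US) 0.07945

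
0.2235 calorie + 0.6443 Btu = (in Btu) 0.6452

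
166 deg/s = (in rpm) 27.67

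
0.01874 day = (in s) 1619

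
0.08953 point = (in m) 3.158e-05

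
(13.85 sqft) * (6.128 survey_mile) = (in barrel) 7.982e+04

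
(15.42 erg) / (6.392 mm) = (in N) 0.0002412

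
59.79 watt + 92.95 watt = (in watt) 152.7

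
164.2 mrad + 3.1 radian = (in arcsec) 6.733e+05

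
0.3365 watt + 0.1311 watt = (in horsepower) 0.0006271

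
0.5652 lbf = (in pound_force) 0.5652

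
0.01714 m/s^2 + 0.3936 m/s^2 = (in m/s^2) 0.4107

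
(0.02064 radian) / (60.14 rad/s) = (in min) 5.72e-06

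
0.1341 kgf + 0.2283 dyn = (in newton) 1.315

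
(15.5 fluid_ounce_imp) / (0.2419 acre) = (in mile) 2.795e-10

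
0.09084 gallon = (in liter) 0.3439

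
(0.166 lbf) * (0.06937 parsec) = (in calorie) 3.778e+14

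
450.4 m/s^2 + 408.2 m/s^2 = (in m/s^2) 858.6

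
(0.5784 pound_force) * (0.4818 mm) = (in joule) 0.00124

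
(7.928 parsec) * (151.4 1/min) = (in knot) 1.2e+18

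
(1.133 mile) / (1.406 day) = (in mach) 4.408e-05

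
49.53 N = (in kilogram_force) 5.051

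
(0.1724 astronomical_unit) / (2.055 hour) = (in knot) 6.777e+06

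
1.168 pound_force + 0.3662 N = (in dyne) 5.562e+05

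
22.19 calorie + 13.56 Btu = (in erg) 1.44e+11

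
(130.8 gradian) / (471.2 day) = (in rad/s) 5.047e-08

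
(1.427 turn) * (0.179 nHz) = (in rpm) 1.533e-08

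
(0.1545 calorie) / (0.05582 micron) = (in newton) 1.158e+07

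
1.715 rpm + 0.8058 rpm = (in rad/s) 0.264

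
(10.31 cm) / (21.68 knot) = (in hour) 2.568e-06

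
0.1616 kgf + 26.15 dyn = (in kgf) 0.1616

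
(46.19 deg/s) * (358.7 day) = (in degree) 1.432e+09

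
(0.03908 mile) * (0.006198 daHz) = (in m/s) 3.898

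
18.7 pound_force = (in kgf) 8.482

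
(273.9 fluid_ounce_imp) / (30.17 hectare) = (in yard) 2.821e-08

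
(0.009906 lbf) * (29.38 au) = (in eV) 1.209e+30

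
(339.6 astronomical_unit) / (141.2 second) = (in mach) 1.057e+09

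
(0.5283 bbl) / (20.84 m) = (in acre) 9.959e-07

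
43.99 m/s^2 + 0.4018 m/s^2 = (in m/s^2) 44.39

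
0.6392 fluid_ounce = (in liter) 0.0189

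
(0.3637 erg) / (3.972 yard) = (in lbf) 2.251e-09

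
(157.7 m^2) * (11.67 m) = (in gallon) 4.862e+05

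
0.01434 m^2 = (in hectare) 1.434e-06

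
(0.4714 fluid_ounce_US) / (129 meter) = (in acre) 2.67e-11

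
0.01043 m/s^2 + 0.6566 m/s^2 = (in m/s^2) 0.667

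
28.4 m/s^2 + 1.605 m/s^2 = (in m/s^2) 30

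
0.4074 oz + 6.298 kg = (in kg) 6.31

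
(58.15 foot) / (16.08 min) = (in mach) 5.395e-05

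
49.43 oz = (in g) 1401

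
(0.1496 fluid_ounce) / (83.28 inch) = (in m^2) 2.092e-06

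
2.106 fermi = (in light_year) 2.226e-31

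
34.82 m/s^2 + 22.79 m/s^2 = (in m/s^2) 57.61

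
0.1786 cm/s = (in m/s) 0.001786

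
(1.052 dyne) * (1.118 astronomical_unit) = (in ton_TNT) 0.0004205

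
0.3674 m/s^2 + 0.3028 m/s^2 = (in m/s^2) 0.6702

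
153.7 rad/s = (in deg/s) 8806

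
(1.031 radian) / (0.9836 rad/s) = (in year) 3.324e-08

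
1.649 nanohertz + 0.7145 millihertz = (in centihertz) 0.07145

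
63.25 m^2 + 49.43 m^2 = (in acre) 0.02784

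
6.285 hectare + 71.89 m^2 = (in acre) 15.55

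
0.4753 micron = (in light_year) 5.024e-23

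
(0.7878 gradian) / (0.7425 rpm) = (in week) 2.631e-07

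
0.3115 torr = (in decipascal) 415.3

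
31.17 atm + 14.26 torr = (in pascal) 3.16e+06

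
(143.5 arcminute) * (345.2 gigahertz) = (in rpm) 1.376e+11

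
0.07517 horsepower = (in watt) 56.05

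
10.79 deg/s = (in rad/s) 0.1883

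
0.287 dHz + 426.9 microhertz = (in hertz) 0.02913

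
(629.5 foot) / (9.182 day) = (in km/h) 0.0008707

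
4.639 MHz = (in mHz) 4.639e+09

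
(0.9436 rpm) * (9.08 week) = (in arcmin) 1.865e+09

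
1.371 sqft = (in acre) 3.147e-05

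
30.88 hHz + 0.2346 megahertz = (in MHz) 0.2377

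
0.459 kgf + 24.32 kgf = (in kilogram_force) 24.78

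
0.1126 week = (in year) 0.002159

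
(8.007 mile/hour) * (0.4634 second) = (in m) 1.659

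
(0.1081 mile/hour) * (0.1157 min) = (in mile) 0.0002085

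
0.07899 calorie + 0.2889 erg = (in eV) 2.063e+18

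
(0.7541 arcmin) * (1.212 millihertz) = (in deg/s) 1.523e-05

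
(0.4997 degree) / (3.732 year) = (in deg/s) 4.246e-09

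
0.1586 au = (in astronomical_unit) 0.1586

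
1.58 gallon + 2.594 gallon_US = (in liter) 15.8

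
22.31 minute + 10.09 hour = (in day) 0.4359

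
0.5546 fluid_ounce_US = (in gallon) 0.004333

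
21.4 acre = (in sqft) 9.322e+05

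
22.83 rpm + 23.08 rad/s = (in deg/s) 1459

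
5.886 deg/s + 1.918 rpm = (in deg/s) 17.39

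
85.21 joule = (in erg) 8.521e+08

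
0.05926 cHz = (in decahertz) 5.926e-05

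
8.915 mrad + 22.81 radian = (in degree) 1307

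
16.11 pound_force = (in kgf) 7.307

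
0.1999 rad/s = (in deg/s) 11.45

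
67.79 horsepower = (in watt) 5.055e+04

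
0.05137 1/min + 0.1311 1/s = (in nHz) 1.32e+08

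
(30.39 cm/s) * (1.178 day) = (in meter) 3.093e+04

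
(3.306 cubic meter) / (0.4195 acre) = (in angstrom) 1.947e+07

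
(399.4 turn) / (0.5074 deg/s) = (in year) 0.008986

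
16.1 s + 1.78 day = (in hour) 42.72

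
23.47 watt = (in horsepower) 0.03147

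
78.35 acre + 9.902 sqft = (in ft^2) 3.413e+06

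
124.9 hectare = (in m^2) 1.249e+06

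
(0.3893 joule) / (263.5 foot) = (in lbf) 0.00109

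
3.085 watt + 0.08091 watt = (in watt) 3.166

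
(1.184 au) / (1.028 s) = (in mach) 5.06e+08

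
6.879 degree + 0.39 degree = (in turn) 0.02019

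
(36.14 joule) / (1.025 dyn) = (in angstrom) 3.526e+16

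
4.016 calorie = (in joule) 16.8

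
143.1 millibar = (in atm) 0.1412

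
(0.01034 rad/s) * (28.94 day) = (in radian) 2.585e+04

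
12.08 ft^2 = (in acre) 0.0002773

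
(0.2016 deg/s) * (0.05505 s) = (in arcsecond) 39.95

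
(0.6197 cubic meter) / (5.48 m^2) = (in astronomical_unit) 7.559e-13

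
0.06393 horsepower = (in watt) 47.67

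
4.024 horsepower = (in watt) 3001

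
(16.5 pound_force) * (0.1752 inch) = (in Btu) 0.0003096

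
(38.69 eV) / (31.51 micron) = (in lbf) 4.423e-14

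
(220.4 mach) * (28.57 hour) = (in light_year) 8.159e-07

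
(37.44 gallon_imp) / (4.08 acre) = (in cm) 0.001031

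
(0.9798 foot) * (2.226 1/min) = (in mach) 3.254e-05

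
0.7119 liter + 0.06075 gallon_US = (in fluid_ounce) 31.85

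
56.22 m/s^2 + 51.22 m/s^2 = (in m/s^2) 107.4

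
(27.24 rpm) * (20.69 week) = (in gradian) 2.272e+09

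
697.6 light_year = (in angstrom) 6.6e+28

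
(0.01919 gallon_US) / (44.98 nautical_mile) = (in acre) 2.155e-13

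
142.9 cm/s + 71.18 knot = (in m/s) 38.05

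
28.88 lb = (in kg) 13.1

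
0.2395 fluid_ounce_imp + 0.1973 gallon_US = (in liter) 0.7537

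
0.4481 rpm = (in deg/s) 2.689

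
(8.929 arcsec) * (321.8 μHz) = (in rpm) 1.33e-07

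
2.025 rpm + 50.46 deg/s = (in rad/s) 1.093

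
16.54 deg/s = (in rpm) 2.757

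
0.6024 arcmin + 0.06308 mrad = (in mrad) 0.2383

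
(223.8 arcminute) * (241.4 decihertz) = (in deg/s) 90.04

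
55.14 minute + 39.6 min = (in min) 94.74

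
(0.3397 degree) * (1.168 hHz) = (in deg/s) 39.68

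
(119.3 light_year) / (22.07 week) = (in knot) 1.644e+11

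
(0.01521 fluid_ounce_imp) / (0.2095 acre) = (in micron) 0.0005097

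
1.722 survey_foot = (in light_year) 5.548e-17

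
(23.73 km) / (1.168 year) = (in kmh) 0.002319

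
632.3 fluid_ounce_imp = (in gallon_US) 4.746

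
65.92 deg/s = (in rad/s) 1.151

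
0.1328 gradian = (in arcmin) 7.171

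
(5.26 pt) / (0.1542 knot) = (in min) 0.0003899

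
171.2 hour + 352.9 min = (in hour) 177.1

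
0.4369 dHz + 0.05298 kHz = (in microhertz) 5.302e+07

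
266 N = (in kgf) 27.12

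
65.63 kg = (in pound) 144.7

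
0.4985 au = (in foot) 2.447e+11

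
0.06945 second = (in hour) 1.929e-05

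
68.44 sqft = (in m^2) 6.358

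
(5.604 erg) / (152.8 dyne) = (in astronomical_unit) 2.452e-15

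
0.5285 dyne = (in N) 5.285e-06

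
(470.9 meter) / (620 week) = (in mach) 3.688e-09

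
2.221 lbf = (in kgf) 1.007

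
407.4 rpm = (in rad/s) 42.66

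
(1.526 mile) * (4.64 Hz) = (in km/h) 4.102e+04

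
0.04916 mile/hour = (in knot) 0.04272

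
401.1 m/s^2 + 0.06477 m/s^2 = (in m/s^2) 401.2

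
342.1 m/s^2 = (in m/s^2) 342.1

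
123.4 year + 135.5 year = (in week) 1.35e+04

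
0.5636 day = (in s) 4.87e+04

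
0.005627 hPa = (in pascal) 0.5627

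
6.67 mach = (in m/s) 2271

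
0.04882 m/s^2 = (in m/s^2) 0.04882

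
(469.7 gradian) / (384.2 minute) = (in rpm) 0.003056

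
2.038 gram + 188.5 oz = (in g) 5346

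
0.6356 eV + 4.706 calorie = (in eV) 1.229e+20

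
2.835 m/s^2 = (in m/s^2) 2.835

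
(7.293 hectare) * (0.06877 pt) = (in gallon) 467.4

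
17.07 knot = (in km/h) 31.61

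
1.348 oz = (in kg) 0.03822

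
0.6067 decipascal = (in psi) 8.799e-06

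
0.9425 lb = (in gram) 427.5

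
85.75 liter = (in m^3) 0.08575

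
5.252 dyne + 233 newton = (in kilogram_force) 23.76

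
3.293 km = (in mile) 2.046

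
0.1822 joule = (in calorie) 0.04355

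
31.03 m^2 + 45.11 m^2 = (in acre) 0.01881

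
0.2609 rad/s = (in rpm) 2.491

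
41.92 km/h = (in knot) 22.63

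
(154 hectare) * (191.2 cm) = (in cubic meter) 2.944e+06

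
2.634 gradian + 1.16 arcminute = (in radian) 0.04171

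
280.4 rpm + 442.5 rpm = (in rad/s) 75.7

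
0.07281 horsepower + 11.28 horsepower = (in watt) 8466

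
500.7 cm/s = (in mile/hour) 11.2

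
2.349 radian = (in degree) 134.6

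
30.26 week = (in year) 0.5803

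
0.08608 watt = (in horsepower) 0.0001154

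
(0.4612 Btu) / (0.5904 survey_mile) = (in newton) 0.5121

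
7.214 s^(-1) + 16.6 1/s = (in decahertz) 2.381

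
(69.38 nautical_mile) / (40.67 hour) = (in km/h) 3.159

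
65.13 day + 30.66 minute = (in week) 9.307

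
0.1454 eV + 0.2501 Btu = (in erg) 2.639e+09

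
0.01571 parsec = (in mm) 4.848e+17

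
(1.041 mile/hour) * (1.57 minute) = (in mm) 4.384e+04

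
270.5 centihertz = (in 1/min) 162.3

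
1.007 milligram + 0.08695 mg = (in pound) 2.412e-06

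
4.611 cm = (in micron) 4.611e+04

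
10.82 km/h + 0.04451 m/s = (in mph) 6.823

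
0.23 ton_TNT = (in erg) 9.623e+15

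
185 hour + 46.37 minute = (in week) 1.106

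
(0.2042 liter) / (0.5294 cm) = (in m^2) 0.03857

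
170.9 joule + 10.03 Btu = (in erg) 1.075e+11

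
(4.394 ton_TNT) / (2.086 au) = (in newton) 0.05891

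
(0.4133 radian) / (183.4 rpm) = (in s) 0.02152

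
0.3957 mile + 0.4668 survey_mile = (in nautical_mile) 0.7495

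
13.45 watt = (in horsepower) 0.01804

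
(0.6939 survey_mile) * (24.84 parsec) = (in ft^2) 9.213e+21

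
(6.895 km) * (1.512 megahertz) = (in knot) 2.027e+10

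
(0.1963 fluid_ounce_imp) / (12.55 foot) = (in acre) 3.603e-10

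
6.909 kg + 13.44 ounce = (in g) 7290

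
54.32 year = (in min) 2.855e+07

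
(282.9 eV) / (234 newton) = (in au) 1.295e-30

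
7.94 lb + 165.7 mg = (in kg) 3.602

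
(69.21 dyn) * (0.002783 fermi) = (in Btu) 1.826e-24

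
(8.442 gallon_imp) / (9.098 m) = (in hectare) 4.218e-07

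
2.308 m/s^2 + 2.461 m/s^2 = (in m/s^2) 4.769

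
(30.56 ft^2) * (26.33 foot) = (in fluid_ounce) 7.705e+05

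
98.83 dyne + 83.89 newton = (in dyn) 8.389e+06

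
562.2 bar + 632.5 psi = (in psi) 8787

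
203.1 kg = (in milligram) 2.031e+08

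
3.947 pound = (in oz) 63.15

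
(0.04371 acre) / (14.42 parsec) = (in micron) 3.975e-10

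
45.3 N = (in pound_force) 10.18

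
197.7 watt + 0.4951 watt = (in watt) 198.2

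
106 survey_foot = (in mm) 3.231e+04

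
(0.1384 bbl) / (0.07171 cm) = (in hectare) 0.003068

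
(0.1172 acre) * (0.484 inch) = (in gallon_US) 1540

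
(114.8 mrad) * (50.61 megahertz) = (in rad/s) 5.81e+06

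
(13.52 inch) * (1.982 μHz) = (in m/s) 6.806e-07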